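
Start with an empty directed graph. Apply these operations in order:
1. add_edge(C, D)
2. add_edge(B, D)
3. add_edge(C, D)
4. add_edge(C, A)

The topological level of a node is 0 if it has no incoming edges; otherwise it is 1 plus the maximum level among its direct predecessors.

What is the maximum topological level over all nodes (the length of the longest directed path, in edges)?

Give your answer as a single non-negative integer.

Answer: 1

Derivation:
Op 1: add_edge(C, D). Edges now: 1
Op 2: add_edge(B, D). Edges now: 2
Op 3: add_edge(C, D) (duplicate, no change). Edges now: 2
Op 4: add_edge(C, A). Edges now: 3
Compute levels (Kahn BFS):
  sources (in-degree 0): B, C
  process B: level=0
    B->D: in-degree(D)=1, level(D)>=1
  process C: level=0
    C->A: in-degree(A)=0, level(A)=1, enqueue
    C->D: in-degree(D)=0, level(D)=1, enqueue
  process A: level=1
  process D: level=1
All levels: A:1, B:0, C:0, D:1
max level = 1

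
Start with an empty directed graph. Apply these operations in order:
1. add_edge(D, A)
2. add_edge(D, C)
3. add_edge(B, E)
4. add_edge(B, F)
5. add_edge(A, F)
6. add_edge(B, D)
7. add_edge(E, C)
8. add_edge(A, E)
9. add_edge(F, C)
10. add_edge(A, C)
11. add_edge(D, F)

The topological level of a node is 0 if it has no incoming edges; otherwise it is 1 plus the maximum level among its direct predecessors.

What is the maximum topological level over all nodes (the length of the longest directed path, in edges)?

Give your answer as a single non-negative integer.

Answer: 4

Derivation:
Op 1: add_edge(D, A). Edges now: 1
Op 2: add_edge(D, C). Edges now: 2
Op 3: add_edge(B, E). Edges now: 3
Op 4: add_edge(B, F). Edges now: 4
Op 5: add_edge(A, F). Edges now: 5
Op 6: add_edge(B, D). Edges now: 6
Op 7: add_edge(E, C). Edges now: 7
Op 8: add_edge(A, E). Edges now: 8
Op 9: add_edge(F, C). Edges now: 9
Op 10: add_edge(A, C). Edges now: 10
Op 11: add_edge(D, F). Edges now: 11
Compute levels (Kahn BFS):
  sources (in-degree 0): B
  process B: level=0
    B->D: in-degree(D)=0, level(D)=1, enqueue
    B->E: in-degree(E)=1, level(E)>=1
    B->F: in-degree(F)=2, level(F)>=1
  process D: level=1
    D->A: in-degree(A)=0, level(A)=2, enqueue
    D->C: in-degree(C)=3, level(C)>=2
    D->F: in-degree(F)=1, level(F)>=2
  process A: level=2
    A->C: in-degree(C)=2, level(C)>=3
    A->E: in-degree(E)=0, level(E)=3, enqueue
    A->F: in-degree(F)=0, level(F)=3, enqueue
  process E: level=3
    E->C: in-degree(C)=1, level(C)>=4
  process F: level=3
    F->C: in-degree(C)=0, level(C)=4, enqueue
  process C: level=4
All levels: A:2, B:0, C:4, D:1, E:3, F:3
max level = 4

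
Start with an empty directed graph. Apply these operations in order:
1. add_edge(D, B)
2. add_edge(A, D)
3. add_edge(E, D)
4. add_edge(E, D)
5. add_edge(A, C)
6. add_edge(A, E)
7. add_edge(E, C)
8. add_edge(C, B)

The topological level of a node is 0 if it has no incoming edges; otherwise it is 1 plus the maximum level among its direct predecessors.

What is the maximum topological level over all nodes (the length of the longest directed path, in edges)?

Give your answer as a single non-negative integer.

Answer: 3

Derivation:
Op 1: add_edge(D, B). Edges now: 1
Op 2: add_edge(A, D). Edges now: 2
Op 3: add_edge(E, D). Edges now: 3
Op 4: add_edge(E, D) (duplicate, no change). Edges now: 3
Op 5: add_edge(A, C). Edges now: 4
Op 6: add_edge(A, E). Edges now: 5
Op 7: add_edge(E, C). Edges now: 6
Op 8: add_edge(C, B). Edges now: 7
Compute levels (Kahn BFS):
  sources (in-degree 0): A
  process A: level=0
    A->C: in-degree(C)=1, level(C)>=1
    A->D: in-degree(D)=1, level(D)>=1
    A->E: in-degree(E)=0, level(E)=1, enqueue
  process E: level=1
    E->C: in-degree(C)=0, level(C)=2, enqueue
    E->D: in-degree(D)=0, level(D)=2, enqueue
  process C: level=2
    C->B: in-degree(B)=1, level(B)>=3
  process D: level=2
    D->B: in-degree(B)=0, level(B)=3, enqueue
  process B: level=3
All levels: A:0, B:3, C:2, D:2, E:1
max level = 3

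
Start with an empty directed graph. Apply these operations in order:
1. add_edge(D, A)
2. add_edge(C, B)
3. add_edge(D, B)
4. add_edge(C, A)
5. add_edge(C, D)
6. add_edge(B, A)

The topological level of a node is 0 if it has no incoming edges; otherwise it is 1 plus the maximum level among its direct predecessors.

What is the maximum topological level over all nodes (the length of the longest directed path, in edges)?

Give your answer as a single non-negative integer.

Answer: 3

Derivation:
Op 1: add_edge(D, A). Edges now: 1
Op 2: add_edge(C, B). Edges now: 2
Op 3: add_edge(D, B). Edges now: 3
Op 4: add_edge(C, A). Edges now: 4
Op 5: add_edge(C, D). Edges now: 5
Op 6: add_edge(B, A). Edges now: 6
Compute levels (Kahn BFS):
  sources (in-degree 0): C
  process C: level=0
    C->A: in-degree(A)=2, level(A)>=1
    C->B: in-degree(B)=1, level(B)>=1
    C->D: in-degree(D)=0, level(D)=1, enqueue
  process D: level=1
    D->A: in-degree(A)=1, level(A)>=2
    D->B: in-degree(B)=0, level(B)=2, enqueue
  process B: level=2
    B->A: in-degree(A)=0, level(A)=3, enqueue
  process A: level=3
All levels: A:3, B:2, C:0, D:1
max level = 3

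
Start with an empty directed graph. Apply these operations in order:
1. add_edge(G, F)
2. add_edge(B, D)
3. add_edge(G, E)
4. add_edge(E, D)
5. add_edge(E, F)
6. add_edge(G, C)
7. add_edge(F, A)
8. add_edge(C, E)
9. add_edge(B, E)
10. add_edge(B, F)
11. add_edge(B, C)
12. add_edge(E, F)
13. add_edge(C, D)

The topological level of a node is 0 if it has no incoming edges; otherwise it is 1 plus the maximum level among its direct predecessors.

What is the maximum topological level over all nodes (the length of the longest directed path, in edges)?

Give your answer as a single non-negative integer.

Answer: 4

Derivation:
Op 1: add_edge(G, F). Edges now: 1
Op 2: add_edge(B, D). Edges now: 2
Op 3: add_edge(G, E). Edges now: 3
Op 4: add_edge(E, D). Edges now: 4
Op 5: add_edge(E, F). Edges now: 5
Op 6: add_edge(G, C). Edges now: 6
Op 7: add_edge(F, A). Edges now: 7
Op 8: add_edge(C, E). Edges now: 8
Op 9: add_edge(B, E). Edges now: 9
Op 10: add_edge(B, F). Edges now: 10
Op 11: add_edge(B, C). Edges now: 11
Op 12: add_edge(E, F) (duplicate, no change). Edges now: 11
Op 13: add_edge(C, D). Edges now: 12
Compute levels (Kahn BFS):
  sources (in-degree 0): B, G
  process B: level=0
    B->C: in-degree(C)=1, level(C)>=1
    B->D: in-degree(D)=2, level(D)>=1
    B->E: in-degree(E)=2, level(E)>=1
    B->F: in-degree(F)=2, level(F)>=1
  process G: level=0
    G->C: in-degree(C)=0, level(C)=1, enqueue
    G->E: in-degree(E)=1, level(E)>=1
    G->F: in-degree(F)=1, level(F)>=1
  process C: level=1
    C->D: in-degree(D)=1, level(D)>=2
    C->E: in-degree(E)=0, level(E)=2, enqueue
  process E: level=2
    E->D: in-degree(D)=0, level(D)=3, enqueue
    E->F: in-degree(F)=0, level(F)=3, enqueue
  process D: level=3
  process F: level=3
    F->A: in-degree(A)=0, level(A)=4, enqueue
  process A: level=4
All levels: A:4, B:0, C:1, D:3, E:2, F:3, G:0
max level = 4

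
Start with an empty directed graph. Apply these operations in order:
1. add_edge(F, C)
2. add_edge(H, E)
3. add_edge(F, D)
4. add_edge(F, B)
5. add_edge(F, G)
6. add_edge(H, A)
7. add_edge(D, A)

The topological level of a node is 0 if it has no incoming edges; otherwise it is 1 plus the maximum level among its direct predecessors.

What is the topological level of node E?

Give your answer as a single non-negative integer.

Answer: 1

Derivation:
Op 1: add_edge(F, C). Edges now: 1
Op 2: add_edge(H, E). Edges now: 2
Op 3: add_edge(F, D). Edges now: 3
Op 4: add_edge(F, B). Edges now: 4
Op 5: add_edge(F, G). Edges now: 5
Op 6: add_edge(H, A). Edges now: 6
Op 7: add_edge(D, A). Edges now: 7
Compute levels (Kahn BFS):
  sources (in-degree 0): F, H
  process F: level=0
    F->B: in-degree(B)=0, level(B)=1, enqueue
    F->C: in-degree(C)=0, level(C)=1, enqueue
    F->D: in-degree(D)=0, level(D)=1, enqueue
    F->G: in-degree(G)=0, level(G)=1, enqueue
  process H: level=0
    H->A: in-degree(A)=1, level(A)>=1
    H->E: in-degree(E)=0, level(E)=1, enqueue
  process B: level=1
  process C: level=1
  process D: level=1
    D->A: in-degree(A)=0, level(A)=2, enqueue
  process G: level=1
  process E: level=1
  process A: level=2
All levels: A:2, B:1, C:1, D:1, E:1, F:0, G:1, H:0
level(E) = 1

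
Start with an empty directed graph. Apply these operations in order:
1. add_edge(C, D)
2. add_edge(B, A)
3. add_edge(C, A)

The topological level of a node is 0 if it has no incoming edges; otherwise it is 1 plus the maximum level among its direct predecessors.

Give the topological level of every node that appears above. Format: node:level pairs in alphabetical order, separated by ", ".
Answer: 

Op 1: add_edge(C, D). Edges now: 1
Op 2: add_edge(B, A). Edges now: 2
Op 3: add_edge(C, A). Edges now: 3
Compute levels (Kahn BFS):
  sources (in-degree 0): B, C
  process B: level=0
    B->A: in-degree(A)=1, level(A)>=1
  process C: level=0
    C->A: in-degree(A)=0, level(A)=1, enqueue
    C->D: in-degree(D)=0, level(D)=1, enqueue
  process A: level=1
  process D: level=1
All levels: A:1, B:0, C:0, D:1

Answer: A:1, B:0, C:0, D:1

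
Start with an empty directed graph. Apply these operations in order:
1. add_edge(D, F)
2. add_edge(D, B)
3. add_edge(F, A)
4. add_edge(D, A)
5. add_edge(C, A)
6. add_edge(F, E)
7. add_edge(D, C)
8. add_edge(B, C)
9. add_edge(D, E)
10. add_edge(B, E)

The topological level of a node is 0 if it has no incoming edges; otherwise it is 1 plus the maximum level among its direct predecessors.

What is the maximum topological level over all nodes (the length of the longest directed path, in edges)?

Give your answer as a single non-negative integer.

Op 1: add_edge(D, F). Edges now: 1
Op 2: add_edge(D, B). Edges now: 2
Op 3: add_edge(F, A). Edges now: 3
Op 4: add_edge(D, A). Edges now: 4
Op 5: add_edge(C, A). Edges now: 5
Op 6: add_edge(F, E). Edges now: 6
Op 7: add_edge(D, C). Edges now: 7
Op 8: add_edge(B, C). Edges now: 8
Op 9: add_edge(D, E). Edges now: 9
Op 10: add_edge(B, E). Edges now: 10
Compute levels (Kahn BFS):
  sources (in-degree 0): D
  process D: level=0
    D->A: in-degree(A)=2, level(A)>=1
    D->B: in-degree(B)=0, level(B)=1, enqueue
    D->C: in-degree(C)=1, level(C)>=1
    D->E: in-degree(E)=2, level(E)>=1
    D->F: in-degree(F)=0, level(F)=1, enqueue
  process B: level=1
    B->C: in-degree(C)=0, level(C)=2, enqueue
    B->E: in-degree(E)=1, level(E)>=2
  process F: level=1
    F->A: in-degree(A)=1, level(A)>=2
    F->E: in-degree(E)=0, level(E)=2, enqueue
  process C: level=2
    C->A: in-degree(A)=0, level(A)=3, enqueue
  process E: level=2
  process A: level=3
All levels: A:3, B:1, C:2, D:0, E:2, F:1
max level = 3

Answer: 3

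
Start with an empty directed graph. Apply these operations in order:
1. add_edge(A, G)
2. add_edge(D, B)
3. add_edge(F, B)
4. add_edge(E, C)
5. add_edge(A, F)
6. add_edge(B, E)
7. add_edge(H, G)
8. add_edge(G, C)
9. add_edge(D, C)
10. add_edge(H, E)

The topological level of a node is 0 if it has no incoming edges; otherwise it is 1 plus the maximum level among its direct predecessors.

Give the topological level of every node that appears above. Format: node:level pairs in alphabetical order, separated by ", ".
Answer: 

Answer: A:0, B:2, C:4, D:0, E:3, F:1, G:1, H:0

Derivation:
Op 1: add_edge(A, G). Edges now: 1
Op 2: add_edge(D, B). Edges now: 2
Op 3: add_edge(F, B). Edges now: 3
Op 4: add_edge(E, C). Edges now: 4
Op 5: add_edge(A, F). Edges now: 5
Op 6: add_edge(B, E). Edges now: 6
Op 7: add_edge(H, G). Edges now: 7
Op 8: add_edge(G, C). Edges now: 8
Op 9: add_edge(D, C). Edges now: 9
Op 10: add_edge(H, E). Edges now: 10
Compute levels (Kahn BFS):
  sources (in-degree 0): A, D, H
  process A: level=0
    A->F: in-degree(F)=0, level(F)=1, enqueue
    A->G: in-degree(G)=1, level(G)>=1
  process D: level=0
    D->B: in-degree(B)=1, level(B)>=1
    D->C: in-degree(C)=2, level(C)>=1
  process H: level=0
    H->E: in-degree(E)=1, level(E)>=1
    H->G: in-degree(G)=0, level(G)=1, enqueue
  process F: level=1
    F->B: in-degree(B)=0, level(B)=2, enqueue
  process G: level=1
    G->C: in-degree(C)=1, level(C)>=2
  process B: level=2
    B->E: in-degree(E)=0, level(E)=3, enqueue
  process E: level=3
    E->C: in-degree(C)=0, level(C)=4, enqueue
  process C: level=4
All levels: A:0, B:2, C:4, D:0, E:3, F:1, G:1, H:0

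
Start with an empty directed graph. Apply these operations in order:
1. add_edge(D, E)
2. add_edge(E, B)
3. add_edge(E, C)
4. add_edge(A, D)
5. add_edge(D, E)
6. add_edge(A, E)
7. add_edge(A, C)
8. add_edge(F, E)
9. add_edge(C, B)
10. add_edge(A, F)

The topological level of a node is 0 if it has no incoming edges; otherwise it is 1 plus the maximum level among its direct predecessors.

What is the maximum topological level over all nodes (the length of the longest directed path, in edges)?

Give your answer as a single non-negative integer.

Op 1: add_edge(D, E). Edges now: 1
Op 2: add_edge(E, B). Edges now: 2
Op 3: add_edge(E, C). Edges now: 3
Op 4: add_edge(A, D). Edges now: 4
Op 5: add_edge(D, E) (duplicate, no change). Edges now: 4
Op 6: add_edge(A, E). Edges now: 5
Op 7: add_edge(A, C). Edges now: 6
Op 8: add_edge(F, E). Edges now: 7
Op 9: add_edge(C, B). Edges now: 8
Op 10: add_edge(A, F). Edges now: 9
Compute levels (Kahn BFS):
  sources (in-degree 0): A
  process A: level=0
    A->C: in-degree(C)=1, level(C)>=1
    A->D: in-degree(D)=0, level(D)=1, enqueue
    A->E: in-degree(E)=2, level(E)>=1
    A->F: in-degree(F)=0, level(F)=1, enqueue
  process D: level=1
    D->E: in-degree(E)=1, level(E)>=2
  process F: level=1
    F->E: in-degree(E)=0, level(E)=2, enqueue
  process E: level=2
    E->B: in-degree(B)=1, level(B)>=3
    E->C: in-degree(C)=0, level(C)=3, enqueue
  process C: level=3
    C->B: in-degree(B)=0, level(B)=4, enqueue
  process B: level=4
All levels: A:0, B:4, C:3, D:1, E:2, F:1
max level = 4

Answer: 4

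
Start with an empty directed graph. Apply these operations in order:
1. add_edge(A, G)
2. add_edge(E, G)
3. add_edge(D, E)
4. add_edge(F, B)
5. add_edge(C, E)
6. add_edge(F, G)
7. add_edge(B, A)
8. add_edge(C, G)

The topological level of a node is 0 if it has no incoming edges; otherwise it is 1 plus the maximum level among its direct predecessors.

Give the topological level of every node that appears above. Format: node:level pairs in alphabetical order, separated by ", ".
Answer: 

Op 1: add_edge(A, G). Edges now: 1
Op 2: add_edge(E, G). Edges now: 2
Op 3: add_edge(D, E). Edges now: 3
Op 4: add_edge(F, B). Edges now: 4
Op 5: add_edge(C, E). Edges now: 5
Op 6: add_edge(F, G). Edges now: 6
Op 7: add_edge(B, A). Edges now: 7
Op 8: add_edge(C, G). Edges now: 8
Compute levels (Kahn BFS):
  sources (in-degree 0): C, D, F
  process C: level=0
    C->E: in-degree(E)=1, level(E)>=1
    C->G: in-degree(G)=3, level(G)>=1
  process D: level=0
    D->E: in-degree(E)=0, level(E)=1, enqueue
  process F: level=0
    F->B: in-degree(B)=0, level(B)=1, enqueue
    F->G: in-degree(G)=2, level(G)>=1
  process E: level=1
    E->G: in-degree(G)=1, level(G)>=2
  process B: level=1
    B->A: in-degree(A)=0, level(A)=2, enqueue
  process A: level=2
    A->G: in-degree(G)=0, level(G)=3, enqueue
  process G: level=3
All levels: A:2, B:1, C:0, D:0, E:1, F:0, G:3

Answer: A:2, B:1, C:0, D:0, E:1, F:0, G:3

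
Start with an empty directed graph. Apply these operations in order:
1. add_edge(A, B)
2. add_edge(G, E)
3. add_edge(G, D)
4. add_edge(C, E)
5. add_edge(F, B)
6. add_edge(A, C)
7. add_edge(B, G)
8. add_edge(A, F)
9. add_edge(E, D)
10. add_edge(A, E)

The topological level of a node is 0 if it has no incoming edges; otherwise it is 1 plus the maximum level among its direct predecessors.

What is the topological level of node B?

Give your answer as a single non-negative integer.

Answer: 2

Derivation:
Op 1: add_edge(A, B). Edges now: 1
Op 2: add_edge(G, E). Edges now: 2
Op 3: add_edge(G, D). Edges now: 3
Op 4: add_edge(C, E). Edges now: 4
Op 5: add_edge(F, B). Edges now: 5
Op 6: add_edge(A, C). Edges now: 6
Op 7: add_edge(B, G). Edges now: 7
Op 8: add_edge(A, F). Edges now: 8
Op 9: add_edge(E, D). Edges now: 9
Op 10: add_edge(A, E). Edges now: 10
Compute levels (Kahn BFS):
  sources (in-degree 0): A
  process A: level=0
    A->B: in-degree(B)=1, level(B)>=1
    A->C: in-degree(C)=0, level(C)=1, enqueue
    A->E: in-degree(E)=2, level(E)>=1
    A->F: in-degree(F)=0, level(F)=1, enqueue
  process C: level=1
    C->E: in-degree(E)=1, level(E)>=2
  process F: level=1
    F->B: in-degree(B)=0, level(B)=2, enqueue
  process B: level=2
    B->G: in-degree(G)=0, level(G)=3, enqueue
  process G: level=3
    G->D: in-degree(D)=1, level(D)>=4
    G->E: in-degree(E)=0, level(E)=4, enqueue
  process E: level=4
    E->D: in-degree(D)=0, level(D)=5, enqueue
  process D: level=5
All levels: A:0, B:2, C:1, D:5, E:4, F:1, G:3
level(B) = 2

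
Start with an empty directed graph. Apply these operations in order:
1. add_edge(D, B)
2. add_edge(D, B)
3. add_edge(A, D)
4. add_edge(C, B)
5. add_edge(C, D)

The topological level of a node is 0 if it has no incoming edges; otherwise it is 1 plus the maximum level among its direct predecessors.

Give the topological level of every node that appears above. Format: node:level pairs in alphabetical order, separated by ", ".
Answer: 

Op 1: add_edge(D, B). Edges now: 1
Op 2: add_edge(D, B) (duplicate, no change). Edges now: 1
Op 3: add_edge(A, D). Edges now: 2
Op 4: add_edge(C, B). Edges now: 3
Op 5: add_edge(C, D). Edges now: 4
Compute levels (Kahn BFS):
  sources (in-degree 0): A, C
  process A: level=0
    A->D: in-degree(D)=1, level(D)>=1
  process C: level=0
    C->B: in-degree(B)=1, level(B)>=1
    C->D: in-degree(D)=0, level(D)=1, enqueue
  process D: level=1
    D->B: in-degree(B)=0, level(B)=2, enqueue
  process B: level=2
All levels: A:0, B:2, C:0, D:1

Answer: A:0, B:2, C:0, D:1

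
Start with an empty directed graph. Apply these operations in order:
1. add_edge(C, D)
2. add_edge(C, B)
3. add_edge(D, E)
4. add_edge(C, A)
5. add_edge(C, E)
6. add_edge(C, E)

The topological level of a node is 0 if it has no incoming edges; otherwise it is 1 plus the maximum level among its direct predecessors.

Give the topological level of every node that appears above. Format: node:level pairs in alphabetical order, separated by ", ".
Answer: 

Op 1: add_edge(C, D). Edges now: 1
Op 2: add_edge(C, B). Edges now: 2
Op 3: add_edge(D, E). Edges now: 3
Op 4: add_edge(C, A). Edges now: 4
Op 5: add_edge(C, E). Edges now: 5
Op 6: add_edge(C, E) (duplicate, no change). Edges now: 5
Compute levels (Kahn BFS):
  sources (in-degree 0): C
  process C: level=0
    C->A: in-degree(A)=0, level(A)=1, enqueue
    C->B: in-degree(B)=0, level(B)=1, enqueue
    C->D: in-degree(D)=0, level(D)=1, enqueue
    C->E: in-degree(E)=1, level(E)>=1
  process A: level=1
  process B: level=1
  process D: level=1
    D->E: in-degree(E)=0, level(E)=2, enqueue
  process E: level=2
All levels: A:1, B:1, C:0, D:1, E:2

Answer: A:1, B:1, C:0, D:1, E:2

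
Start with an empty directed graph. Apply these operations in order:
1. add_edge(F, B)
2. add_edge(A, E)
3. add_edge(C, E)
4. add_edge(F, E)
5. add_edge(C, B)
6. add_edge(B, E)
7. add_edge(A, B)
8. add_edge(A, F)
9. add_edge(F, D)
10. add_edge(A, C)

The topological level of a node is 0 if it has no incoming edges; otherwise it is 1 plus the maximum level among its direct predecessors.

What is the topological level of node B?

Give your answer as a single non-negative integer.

Answer: 2

Derivation:
Op 1: add_edge(F, B). Edges now: 1
Op 2: add_edge(A, E). Edges now: 2
Op 3: add_edge(C, E). Edges now: 3
Op 4: add_edge(F, E). Edges now: 4
Op 5: add_edge(C, B). Edges now: 5
Op 6: add_edge(B, E). Edges now: 6
Op 7: add_edge(A, B). Edges now: 7
Op 8: add_edge(A, F). Edges now: 8
Op 9: add_edge(F, D). Edges now: 9
Op 10: add_edge(A, C). Edges now: 10
Compute levels (Kahn BFS):
  sources (in-degree 0): A
  process A: level=0
    A->B: in-degree(B)=2, level(B)>=1
    A->C: in-degree(C)=0, level(C)=1, enqueue
    A->E: in-degree(E)=3, level(E)>=1
    A->F: in-degree(F)=0, level(F)=1, enqueue
  process C: level=1
    C->B: in-degree(B)=1, level(B)>=2
    C->E: in-degree(E)=2, level(E)>=2
  process F: level=1
    F->B: in-degree(B)=0, level(B)=2, enqueue
    F->D: in-degree(D)=0, level(D)=2, enqueue
    F->E: in-degree(E)=1, level(E)>=2
  process B: level=2
    B->E: in-degree(E)=0, level(E)=3, enqueue
  process D: level=2
  process E: level=3
All levels: A:0, B:2, C:1, D:2, E:3, F:1
level(B) = 2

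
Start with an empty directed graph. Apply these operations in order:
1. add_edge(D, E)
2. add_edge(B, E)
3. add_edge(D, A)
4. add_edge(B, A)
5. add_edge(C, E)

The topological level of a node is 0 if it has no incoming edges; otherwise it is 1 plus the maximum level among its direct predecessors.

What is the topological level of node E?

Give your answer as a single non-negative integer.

Answer: 1

Derivation:
Op 1: add_edge(D, E). Edges now: 1
Op 2: add_edge(B, E). Edges now: 2
Op 3: add_edge(D, A). Edges now: 3
Op 4: add_edge(B, A). Edges now: 4
Op 5: add_edge(C, E). Edges now: 5
Compute levels (Kahn BFS):
  sources (in-degree 0): B, C, D
  process B: level=0
    B->A: in-degree(A)=1, level(A)>=1
    B->E: in-degree(E)=2, level(E)>=1
  process C: level=0
    C->E: in-degree(E)=1, level(E)>=1
  process D: level=0
    D->A: in-degree(A)=0, level(A)=1, enqueue
    D->E: in-degree(E)=0, level(E)=1, enqueue
  process A: level=1
  process E: level=1
All levels: A:1, B:0, C:0, D:0, E:1
level(E) = 1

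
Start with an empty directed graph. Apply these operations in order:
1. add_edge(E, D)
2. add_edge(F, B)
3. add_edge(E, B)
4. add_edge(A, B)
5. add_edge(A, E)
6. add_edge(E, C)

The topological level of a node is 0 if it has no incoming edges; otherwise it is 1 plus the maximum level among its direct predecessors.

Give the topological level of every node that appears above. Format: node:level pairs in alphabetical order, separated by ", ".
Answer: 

Op 1: add_edge(E, D). Edges now: 1
Op 2: add_edge(F, B). Edges now: 2
Op 3: add_edge(E, B). Edges now: 3
Op 4: add_edge(A, B). Edges now: 4
Op 5: add_edge(A, E). Edges now: 5
Op 6: add_edge(E, C). Edges now: 6
Compute levels (Kahn BFS):
  sources (in-degree 0): A, F
  process A: level=0
    A->B: in-degree(B)=2, level(B)>=1
    A->E: in-degree(E)=0, level(E)=1, enqueue
  process F: level=0
    F->B: in-degree(B)=1, level(B)>=1
  process E: level=1
    E->B: in-degree(B)=0, level(B)=2, enqueue
    E->C: in-degree(C)=0, level(C)=2, enqueue
    E->D: in-degree(D)=0, level(D)=2, enqueue
  process B: level=2
  process C: level=2
  process D: level=2
All levels: A:0, B:2, C:2, D:2, E:1, F:0

Answer: A:0, B:2, C:2, D:2, E:1, F:0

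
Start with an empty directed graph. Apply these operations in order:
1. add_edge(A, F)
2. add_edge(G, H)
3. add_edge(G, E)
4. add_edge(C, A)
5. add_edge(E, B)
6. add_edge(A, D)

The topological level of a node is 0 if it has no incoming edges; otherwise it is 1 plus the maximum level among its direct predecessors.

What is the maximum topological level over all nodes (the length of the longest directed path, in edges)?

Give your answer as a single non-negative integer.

Op 1: add_edge(A, F). Edges now: 1
Op 2: add_edge(G, H). Edges now: 2
Op 3: add_edge(G, E). Edges now: 3
Op 4: add_edge(C, A). Edges now: 4
Op 5: add_edge(E, B). Edges now: 5
Op 6: add_edge(A, D). Edges now: 6
Compute levels (Kahn BFS):
  sources (in-degree 0): C, G
  process C: level=0
    C->A: in-degree(A)=0, level(A)=1, enqueue
  process G: level=0
    G->E: in-degree(E)=0, level(E)=1, enqueue
    G->H: in-degree(H)=0, level(H)=1, enqueue
  process A: level=1
    A->D: in-degree(D)=0, level(D)=2, enqueue
    A->F: in-degree(F)=0, level(F)=2, enqueue
  process E: level=1
    E->B: in-degree(B)=0, level(B)=2, enqueue
  process H: level=1
  process D: level=2
  process F: level=2
  process B: level=2
All levels: A:1, B:2, C:0, D:2, E:1, F:2, G:0, H:1
max level = 2

Answer: 2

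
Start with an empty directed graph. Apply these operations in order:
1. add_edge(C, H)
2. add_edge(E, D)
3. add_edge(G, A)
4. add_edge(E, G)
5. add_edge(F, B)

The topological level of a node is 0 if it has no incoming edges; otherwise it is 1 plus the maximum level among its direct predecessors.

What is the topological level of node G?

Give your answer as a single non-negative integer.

Answer: 1

Derivation:
Op 1: add_edge(C, H). Edges now: 1
Op 2: add_edge(E, D). Edges now: 2
Op 3: add_edge(G, A). Edges now: 3
Op 4: add_edge(E, G). Edges now: 4
Op 5: add_edge(F, B). Edges now: 5
Compute levels (Kahn BFS):
  sources (in-degree 0): C, E, F
  process C: level=0
    C->H: in-degree(H)=0, level(H)=1, enqueue
  process E: level=0
    E->D: in-degree(D)=0, level(D)=1, enqueue
    E->G: in-degree(G)=0, level(G)=1, enqueue
  process F: level=0
    F->B: in-degree(B)=0, level(B)=1, enqueue
  process H: level=1
  process D: level=1
  process G: level=1
    G->A: in-degree(A)=0, level(A)=2, enqueue
  process B: level=1
  process A: level=2
All levels: A:2, B:1, C:0, D:1, E:0, F:0, G:1, H:1
level(G) = 1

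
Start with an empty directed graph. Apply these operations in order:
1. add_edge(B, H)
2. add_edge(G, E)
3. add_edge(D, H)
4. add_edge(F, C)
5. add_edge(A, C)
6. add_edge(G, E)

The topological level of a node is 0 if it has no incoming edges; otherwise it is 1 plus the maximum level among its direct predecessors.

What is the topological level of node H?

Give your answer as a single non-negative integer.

Answer: 1

Derivation:
Op 1: add_edge(B, H). Edges now: 1
Op 2: add_edge(G, E). Edges now: 2
Op 3: add_edge(D, H). Edges now: 3
Op 4: add_edge(F, C). Edges now: 4
Op 5: add_edge(A, C). Edges now: 5
Op 6: add_edge(G, E) (duplicate, no change). Edges now: 5
Compute levels (Kahn BFS):
  sources (in-degree 0): A, B, D, F, G
  process A: level=0
    A->C: in-degree(C)=1, level(C)>=1
  process B: level=0
    B->H: in-degree(H)=1, level(H)>=1
  process D: level=0
    D->H: in-degree(H)=0, level(H)=1, enqueue
  process F: level=0
    F->C: in-degree(C)=0, level(C)=1, enqueue
  process G: level=0
    G->E: in-degree(E)=0, level(E)=1, enqueue
  process H: level=1
  process C: level=1
  process E: level=1
All levels: A:0, B:0, C:1, D:0, E:1, F:0, G:0, H:1
level(H) = 1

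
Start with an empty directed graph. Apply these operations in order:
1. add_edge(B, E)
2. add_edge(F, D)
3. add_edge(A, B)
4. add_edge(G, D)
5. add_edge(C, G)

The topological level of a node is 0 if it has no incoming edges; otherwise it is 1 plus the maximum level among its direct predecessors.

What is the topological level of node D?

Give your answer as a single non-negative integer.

Op 1: add_edge(B, E). Edges now: 1
Op 2: add_edge(F, D). Edges now: 2
Op 3: add_edge(A, B). Edges now: 3
Op 4: add_edge(G, D). Edges now: 4
Op 5: add_edge(C, G). Edges now: 5
Compute levels (Kahn BFS):
  sources (in-degree 0): A, C, F
  process A: level=0
    A->B: in-degree(B)=0, level(B)=1, enqueue
  process C: level=0
    C->G: in-degree(G)=0, level(G)=1, enqueue
  process F: level=0
    F->D: in-degree(D)=1, level(D)>=1
  process B: level=1
    B->E: in-degree(E)=0, level(E)=2, enqueue
  process G: level=1
    G->D: in-degree(D)=0, level(D)=2, enqueue
  process E: level=2
  process D: level=2
All levels: A:0, B:1, C:0, D:2, E:2, F:0, G:1
level(D) = 2

Answer: 2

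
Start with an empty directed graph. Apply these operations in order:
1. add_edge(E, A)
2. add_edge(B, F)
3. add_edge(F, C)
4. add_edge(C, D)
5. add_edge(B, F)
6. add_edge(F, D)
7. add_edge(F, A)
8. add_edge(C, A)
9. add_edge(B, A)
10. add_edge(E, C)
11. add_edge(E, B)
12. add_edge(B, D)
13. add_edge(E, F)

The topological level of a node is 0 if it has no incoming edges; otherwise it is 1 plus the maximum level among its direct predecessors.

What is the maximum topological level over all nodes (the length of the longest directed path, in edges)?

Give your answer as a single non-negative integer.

Op 1: add_edge(E, A). Edges now: 1
Op 2: add_edge(B, F). Edges now: 2
Op 3: add_edge(F, C). Edges now: 3
Op 4: add_edge(C, D). Edges now: 4
Op 5: add_edge(B, F) (duplicate, no change). Edges now: 4
Op 6: add_edge(F, D). Edges now: 5
Op 7: add_edge(F, A). Edges now: 6
Op 8: add_edge(C, A). Edges now: 7
Op 9: add_edge(B, A). Edges now: 8
Op 10: add_edge(E, C). Edges now: 9
Op 11: add_edge(E, B). Edges now: 10
Op 12: add_edge(B, D). Edges now: 11
Op 13: add_edge(E, F). Edges now: 12
Compute levels (Kahn BFS):
  sources (in-degree 0): E
  process E: level=0
    E->A: in-degree(A)=3, level(A)>=1
    E->B: in-degree(B)=0, level(B)=1, enqueue
    E->C: in-degree(C)=1, level(C)>=1
    E->F: in-degree(F)=1, level(F)>=1
  process B: level=1
    B->A: in-degree(A)=2, level(A)>=2
    B->D: in-degree(D)=2, level(D)>=2
    B->F: in-degree(F)=0, level(F)=2, enqueue
  process F: level=2
    F->A: in-degree(A)=1, level(A)>=3
    F->C: in-degree(C)=0, level(C)=3, enqueue
    F->D: in-degree(D)=1, level(D)>=3
  process C: level=3
    C->A: in-degree(A)=0, level(A)=4, enqueue
    C->D: in-degree(D)=0, level(D)=4, enqueue
  process A: level=4
  process D: level=4
All levels: A:4, B:1, C:3, D:4, E:0, F:2
max level = 4

Answer: 4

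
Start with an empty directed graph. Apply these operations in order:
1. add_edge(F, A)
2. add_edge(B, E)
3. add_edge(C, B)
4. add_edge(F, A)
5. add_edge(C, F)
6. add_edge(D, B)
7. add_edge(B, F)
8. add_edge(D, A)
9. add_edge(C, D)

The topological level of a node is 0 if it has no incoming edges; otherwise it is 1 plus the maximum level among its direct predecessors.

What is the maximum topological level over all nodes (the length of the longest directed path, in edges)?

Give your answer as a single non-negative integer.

Op 1: add_edge(F, A). Edges now: 1
Op 2: add_edge(B, E). Edges now: 2
Op 3: add_edge(C, B). Edges now: 3
Op 4: add_edge(F, A) (duplicate, no change). Edges now: 3
Op 5: add_edge(C, F). Edges now: 4
Op 6: add_edge(D, B). Edges now: 5
Op 7: add_edge(B, F). Edges now: 6
Op 8: add_edge(D, A). Edges now: 7
Op 9: add_edge(C, D). Edges now: 8
Compute levels (Kahn BFS):
  sources (in-degree 0): C
  process C: level=0
    C->B: in-degree(B)=1, level(B)>=1
    C->D: in-degree(D)=0, level(D)=1, enqueue
    C->F: in-degree(F)=1, level(F)>=1
  process D: level=1
    D->A: in-degree(A)=1, level(A)>=2
    D->B: in-degree(B)=0, level(B)=2, enqueue
  process B: level=2
    B->E: in-degree(E)=0, level(E)=3, enqueue
    B->F: in-degree(F)=0, level(F)=3, enqueue
  process E: level=3
  process F: level=3
    F->A: in-degree(A)=0, level(A)=4, enqueue
  process A: level=4
All levels: A:4, B:2, C:0, D:1, E:3, F:3
max level = 4

Answer: 4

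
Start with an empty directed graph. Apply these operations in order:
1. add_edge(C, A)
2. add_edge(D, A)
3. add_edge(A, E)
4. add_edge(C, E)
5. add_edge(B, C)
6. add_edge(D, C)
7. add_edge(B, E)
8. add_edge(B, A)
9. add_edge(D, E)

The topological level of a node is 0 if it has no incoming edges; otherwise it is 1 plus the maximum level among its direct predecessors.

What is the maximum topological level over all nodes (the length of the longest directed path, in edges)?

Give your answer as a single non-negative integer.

Op 1: add_edge(C, A). Edges now: 1
Op 2: add_edge(D, A). Edges now: 2
Op 3: add_edge(A, E). Edges now: 3
Op 4: add_edge(C, E). Edges now: 4
Op 5: add_edge(B, C). Edges now: 5
Op 6: add_edge(D, C). Edges now: 6
Op 7: add_edge(B, E). Edges now: 7
Op 8: add_edge(B, A). Edges now: 8
Op 9: add_edge(D, E). Edges now: 9
Compute levels (Kahn BFS):
  sources (in-degree 0): B, D
  process B: level=0
    B->A: in-degree(A)=2, level(A)>=1
    B->C: in-degree(C)=1, level(C)>=1
    B->E: in-degree(E)=3, level(E)>=1
  process D: level=0
    D->A: in-degree(A)=1, level(A)>=1
    D->C: in-degree(C)=0, level(C)=1, enqueue
    D->E: in-degree(E)=2, level(E)>=1
  process C: level=1
    C->A: in-degree(A)=0, level(A)=2, enqueue
    C->E: in-degree(E)=1, level(E)>=2
  process A: level=2
    A->E: in-degree(E)=0, level(E)=3, enqueue
  process E: level=3
All levels: A:2, B:0, C:1, D:0, E:3
max level = 3

Answer: 3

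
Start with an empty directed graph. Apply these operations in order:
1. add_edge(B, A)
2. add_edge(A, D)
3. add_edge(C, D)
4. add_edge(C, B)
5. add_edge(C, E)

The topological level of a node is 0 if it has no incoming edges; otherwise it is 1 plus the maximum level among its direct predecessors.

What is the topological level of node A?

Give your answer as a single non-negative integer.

Answer: 2

Derivation:
Op 1: add_edge(B, A). Edges now: 1
Op 2: add_edge(A, D). Edges now: 2
Op 3: add_edge(C, D). Edges now: 3
Op 4: add_edge(C, B). Edges now: 4
Op 5: add_edge(C, E). Edges now: 5
Compute levels (Kahn BFS):
  sources (in-degree 0): C
  process C: level=0
    C->B: in-degree(B)=0, level(B)=1, enqueue
    C->D: in-degree(D)=1, level(D)>=1
    C->E: in-degree(E)=0, level(E)=1, enqueue
  process B: level=1
    B->A: in-degree(A)=0, level(A)=2, enqueue
  process E: level=1
  process A: level=2
    A->D: in-degree(D)=0, level(D)=3, enqueue
  process D: level=3
All levels: A:2, B:1, C:0, D:3, E:1
level(A) = 2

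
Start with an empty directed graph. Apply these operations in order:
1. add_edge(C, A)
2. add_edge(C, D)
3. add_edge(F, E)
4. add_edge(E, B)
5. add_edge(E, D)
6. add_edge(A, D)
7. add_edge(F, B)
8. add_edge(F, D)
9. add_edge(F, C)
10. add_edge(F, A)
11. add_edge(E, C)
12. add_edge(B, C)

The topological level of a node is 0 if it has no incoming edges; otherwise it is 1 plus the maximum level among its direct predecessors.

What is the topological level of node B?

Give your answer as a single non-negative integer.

Answer: 2

Derivation:
Op 1: add_edge(C, A). Edges now: 1
Op 2: add_edge(C, D). Edges now: 2
Op 3: add_edge(F, E). Edges now: 3
Op 4: add_edge(E, B). Edges now: 4
Op 5: add_edge(E, D). Edges now: 5
Op 6: add_edge(A, D). Edges now: 6
Op 7: add_edge(F, B). Edges now: 7
Op 8: add_edge(F, D). Edges now: 8
Op 9: add_edge(F, C). Edges now: 9
Op 10: add_edge(F, A). Edges now: 10
Op 11: add_edge(E, C). Edges now: 11
Op 12: add_edge(B, C). Edges now: 12
Compute levels (Kahn BFS):
  sources (in-degree 0): F
  process F: level=0
    F->A: in-degree(A)=1, level(A)>=1
    F->B: in-degree(B)=1, level(B)>=1
    F->C: in-degree(C)=2, level(C)>=1
    F->D: in-degree(D)=3, level(D)>=1
    F->E: in-degree(E)=0, level(E)=1, enqueue
  process E: level=1
    E->B: in-degree(B)=0, level(B)=2, enqueue
    E->C: in-degree(C)=1, level(C)>=2
    E->D: in-degree(D)=2, level(D)>=2
  process B: level=2
    B->C: in-degree(C)=0, level(C)=3, enqueue
  process C: level=3
    C->A: in-degree(A)=0, level(A)=4, enqueue
    C->D: in-degree(D)=1, level(D)>=4
  process A: level=4
    A->D: in-degree(D)=0, level(D)=5, enqueue
  process D: level=5
All levels: A:4, B:2, C:3, D:5, E:1, F:0
level(B) = 2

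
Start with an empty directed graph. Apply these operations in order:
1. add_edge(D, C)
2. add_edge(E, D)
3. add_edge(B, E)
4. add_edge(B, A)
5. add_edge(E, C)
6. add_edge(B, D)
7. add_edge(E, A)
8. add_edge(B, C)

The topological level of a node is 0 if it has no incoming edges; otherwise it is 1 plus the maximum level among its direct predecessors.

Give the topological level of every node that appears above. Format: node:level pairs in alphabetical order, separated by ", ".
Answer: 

Op 1: add_edge(D, C). Edges now: 1
Op 2: add_edge(E, D). Edges now: 2
Op 3: add_edge(B, E). Edges now: 3
Op 4: add_edge(B, A). Edges now: 4
Op 5: add_edge(E, C). Edges now: 5
Op 6: add_edge(B, D). Edges now: 6
Op 7: add_edge(E, A). Edges now: 7
Op 8: add_edge(B, C). Edges now: 8
Compute levels (Kahn BFS):
  sources (in-degree 0): B
  process B: level=0
    B->A: in-degree(A)=1, level(A)>=1
    B->C: in-degree(C)=2, level(C)>=1
    B->D: in-degree(D)=1, level(D)>=1
    B->E: in-degree(E)=0, level(E)=1, enqueue
  process E: level=1
    E->A: in-degree(A)=0, level(A)=2, enqueue
    E->C: in-degree(C)=1, level(C)>=2
    E->D: in-degree(D)=0, level(D)=2, enqueue
  process A: level=2
  process D: level=2
    D->C: in-degree(C)=0, level(C)=3, enqueue
  process C: level=3
All levels: A:2, B:0, C:3, D:2, E:1

Answer: A:2, B:0, C:3, D:2, E:1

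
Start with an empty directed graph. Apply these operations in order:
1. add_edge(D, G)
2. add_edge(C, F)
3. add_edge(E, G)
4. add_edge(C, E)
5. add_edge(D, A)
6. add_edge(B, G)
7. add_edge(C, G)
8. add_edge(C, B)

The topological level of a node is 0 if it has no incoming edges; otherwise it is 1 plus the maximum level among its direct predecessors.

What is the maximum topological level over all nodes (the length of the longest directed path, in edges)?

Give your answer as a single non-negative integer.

Op 1: add_edge(D, G). Edges now: 1
Op 2: add_edge(C, F). Edges now: 2
Op 3: add_edge(E, G). Edges now: 3
Op 4: add_edge(C, E). Edges now: 4
Op 5: add_edge(D, A). Edges now: 5
Op 6: add_edge(B, G). Edges now: 6
Op 7: add_edge(C, G). Edges now: 7
Op 8: add_edge(C, B). Edges now: 8
Compute levels (Kahn BFS):
  sources (in-degree 0): C, D
  process C: level=0
    C->B: in-degree(B)=0, level(B)=1, enqueue
    C->E: in-degree(E)=0, level(E)=1, enqueue
    C->F: in-degree(F)=0, level(F)=1, enqueue
    C->G: in-degree(G)=3, level(G)>=1
  process D: level=0
    D->A: in-degree(A)=0, level(A)=1, enqueue
    D->G: in-degree(G)=2, level(G)>=1
  process B: level=1
    B->G: in-degree(G)=1, level(G)>=2
  process E: level=1
    E->G: in-degree(G)=0, level(G)=2, enqueue
  process F: level=1
  process A: level=1
  process G: level=2
All levels: A:1, B:1, C:0, D:0, E:1, F:1, G:2
max level = 2

Answer: 2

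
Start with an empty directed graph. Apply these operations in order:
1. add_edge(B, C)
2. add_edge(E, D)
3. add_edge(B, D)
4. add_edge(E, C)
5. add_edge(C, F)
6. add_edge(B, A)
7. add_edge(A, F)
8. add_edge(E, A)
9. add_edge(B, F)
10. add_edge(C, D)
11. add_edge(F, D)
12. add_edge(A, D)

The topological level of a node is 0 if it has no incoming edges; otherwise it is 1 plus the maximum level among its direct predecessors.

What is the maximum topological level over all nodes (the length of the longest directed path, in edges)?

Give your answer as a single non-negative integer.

Answer: 3

Derivation:
Op 1: add_edge(B, C). Edges now: 1
Op 2: add_edge(E, D). Edges now: 2
Op 3: add_edge(B, D). Edges now: 3
Op 4: add_edge(E, C). Edges now: 4
Op 5: add_edge(C, F). Edges now: 5
Op 6: add_edge(B, A). Edges now: 6
Op 7: add_edge(A, F). Edges now: 7
Op 8: add_edge(E, A). Edges now: 8
Op 9: add_edge(B, F). Edges now: 9
Op 10: add_edge(C, D). Edges now: 10
Op 11: add_edge(F, D). Edges now: 11
Op 12: add_edge(A, D). Edges now: 12
Compute levels (Kahn BFS):
  sources (in-degree 0): B, E
  process B: level=0
    B->A: in-degree(A)=1, level(A)>=1
    B->C: in-degree(C)=1, level(C)>=1
    B->D: in-degree(D)=4, level(D)>=1
    B->F: in-degree(F)=2, level(F)>=1
  process E: level=0
    E->A: in-degree(A)=0, level(A)=1, enqueue
    E->C: in-degree(C)=0, level(C)=1, enqueue
    E->D: in-degree(D)=3, level(D)>=1
  process A: level=1
    A->D: in-degree(D)=2, level(D)>=2
    A->F: in-degree(F)=1, level(F)>=2
  process C: level=1
    C->D: in-degree(D)=1, level(D)>=2
    C->F: in-degree(F)=0, level(F)=2, enqueue
  process F: level=2
    F->D: in-degree(D)=0, level(D)=3, enqueue
  process D: level=3
All levels: A:1, B:0, C:1, D:3, E:0, F:2
max level = 3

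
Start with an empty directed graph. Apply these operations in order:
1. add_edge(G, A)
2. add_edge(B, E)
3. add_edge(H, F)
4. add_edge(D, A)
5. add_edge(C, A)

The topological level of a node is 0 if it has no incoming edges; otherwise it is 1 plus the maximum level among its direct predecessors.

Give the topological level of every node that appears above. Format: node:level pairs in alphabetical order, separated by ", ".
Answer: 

Op 1: add_edge(G, A). Edges now: 1
Op 2: add_edge(B, E). Edges now: 2
Op 3: add_edge(H, F). Edges now: 3
Op 4: add_edge(D, A). Edges now: 4
Op 5: add_edge(C, A). Edges now: 5
Compute levels (Kahn BFS):
  sources (in-degree 0): B, C, D, G, H
  process B: level=0
    B->E: in-degree(E)=0, level(E)=1, enqueue
  process C: level=0
    C->A: in-degree(A)=2, level(A)>=1
  process D: level=0
    D->A: in-degree(A)=1, level(A)>=1
  process G: level=0
    G->A: in-degree(A)=0, level(A)=1, enqueue
  process H: level=0
    H->F: in-degree(F)=0, level(F)=1, enqueue
  process E: level=1
  process A: level=1
  process F: level=1
All levels: A:1, B:0, C:0, D:0, E:1, F:1, G:0, H:0

Answer: A:1, B:0, C:0, D:0, E:1, F:1, G:0, H:0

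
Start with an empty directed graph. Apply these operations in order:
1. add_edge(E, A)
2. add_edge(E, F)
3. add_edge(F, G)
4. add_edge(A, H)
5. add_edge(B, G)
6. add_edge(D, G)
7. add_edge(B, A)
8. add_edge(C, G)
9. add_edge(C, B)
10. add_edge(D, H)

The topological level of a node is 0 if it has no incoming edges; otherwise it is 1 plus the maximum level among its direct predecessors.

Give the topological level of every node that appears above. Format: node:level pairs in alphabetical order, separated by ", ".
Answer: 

Op 1: add_edge(E, A). Edges now: 1
Op 2: add_edge(E, F). Edges now: 2
Op 3: add_edge(F, G). Edges now: 3
Op 4: add_edge(A, H). Edges now: 4
Op 5: add_edge(B, G). Edges now: 5
Op 6: add_edge(D, G). Edges now: 6
Op 7: add_edge(B, A). Edges now: 7
Op 8: add_edge(C, G). Edges now: 8
Op 9: add_edge(C, B). Edges now: 9
Op 10: add_edge(D, H). Edges now: 10
Compute levels (Kahn BFS):
  sources (in-degree 0): C, D, E
  process C: level=0
    C->B: in-degree(B)=0, level(B)=1, enqueue
    C->G: in-degree(G)=3, level(G)>=1
  process D: level=0
    D->G: in-degree(G)=2, level(G)>=1
    D->H: in-degree(H)=1, level(H)>=1
  process E: level=0
    E->A: in-degree(A)=1, level(A)>=1
    E->F: in-degree(F)=0, level(F)=1, enqueue
  process B: level=1
    B->A: in-degree(A)=0, level(A)=2, enqueue
    B->G: in-degree(G)=1, level(G)>=2
  process F: level=1
    F->G: in-degree(G)=0, level(G)=2, enqueue
  process A: level=2
    A->H: in-degree(H)=0, level(H)=3, enqueue
  process G: level=2
  process H: level=3
All levels: A:2, B:1, C:0, D:0, E:0, F:1, G:2, H:3

Answer: A:2, B:1, C:0, D:0, E:0, F:1, G:2, H:3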